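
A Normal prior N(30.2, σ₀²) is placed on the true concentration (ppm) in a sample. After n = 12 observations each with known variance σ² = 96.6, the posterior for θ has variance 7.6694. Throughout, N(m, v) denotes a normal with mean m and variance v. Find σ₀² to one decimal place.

σ₀² = 162.2

For the Normal–Normal model with known σ², precisions add: τ_n = τ₀ + n/σ².
So 1/σ₀² = 1/7.6694 − 12/96.6 = 0.130388 − 0.124224 = 0.006164.
Hence σ₀² = 1/0.006164 ≈ 162.2.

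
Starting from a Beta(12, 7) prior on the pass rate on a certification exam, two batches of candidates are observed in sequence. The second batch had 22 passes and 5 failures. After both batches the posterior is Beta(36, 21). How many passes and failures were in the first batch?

Sequential conjugate updates are equivalent to a single update on the pooled data, so total successes = posterior α − prior α and total failures = posterior β − prior β.
Total across both batches: 36−12=24 passes, 21−7=14 failures.
Subtract the second batch: 24−22=2 passes and 14−5=9 failures.

2 passes and 9 failures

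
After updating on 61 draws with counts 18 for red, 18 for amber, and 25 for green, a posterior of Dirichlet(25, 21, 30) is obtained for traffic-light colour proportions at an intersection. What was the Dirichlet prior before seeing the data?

Dirichlet(7, 3, 5)

For a Dirichlet(α) prior with multinomial counts c, the posterior is Dirichlet(α + c) componentwise.
Subtract each count from the matching posterior parameter: 25−18=7, 21−18=3, 30−25=5.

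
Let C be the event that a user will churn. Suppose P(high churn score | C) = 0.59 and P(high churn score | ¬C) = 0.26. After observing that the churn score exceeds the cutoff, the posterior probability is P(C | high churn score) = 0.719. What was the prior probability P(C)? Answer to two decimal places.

P(C) = 0.53

Bayes' rule in odds form gives O(C|E) = O(C)·[P(E|C)/P(E|¬C)], hence O(C) = O(C|E)/LR.
Posterior odds = 0.719/(1−0.719) = 2.5587. LR = 0.59/0.26 = 2.2692.
Prior odds = 2.5587/2.2692 = 1.1276, so P(C) = 1.1276/(1+1.1276) ≈ 0.53.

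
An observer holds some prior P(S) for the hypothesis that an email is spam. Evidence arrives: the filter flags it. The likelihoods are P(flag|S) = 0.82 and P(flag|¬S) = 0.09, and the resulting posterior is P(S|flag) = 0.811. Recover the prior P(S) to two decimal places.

P(S) = 0.32

Bayes' rule in odds form gives O(S|E) = O(S)·[P(E|S)/P(E|¬S)], hence O(S) = O(S|E)/LR.
Posterior odds = 0.811/(1−0.811) = 4.2910. LR = 0.82/0.09 = 9.1111.
Prior odds = 4.2910/9.1111 = 0.4710, so P(S) = 0.4710/(1+0.4710) ≈ 0.32.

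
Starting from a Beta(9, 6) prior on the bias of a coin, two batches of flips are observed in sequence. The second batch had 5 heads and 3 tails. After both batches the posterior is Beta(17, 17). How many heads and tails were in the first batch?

Because Beta–binomial updating is additive in the counts, the combined data contributed (α_post−α_prior, β_post−β_prior) successes and failures.
Total across both batches: 17−9=8 heads, 17−6=11 tails.
Subtract the second batch: 8−5=3 heads and 11−3=8 tails.

3 heads and 8 tails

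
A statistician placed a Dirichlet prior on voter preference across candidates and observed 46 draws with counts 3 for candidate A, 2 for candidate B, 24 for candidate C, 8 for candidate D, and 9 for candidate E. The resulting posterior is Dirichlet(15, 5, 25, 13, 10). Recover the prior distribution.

For a Dirichlet(α) prior with multinomial counts c, the posterior is Dirichlet(α + c) componentwise.
Subtract each count from the matching posterior parameter: 15−3=12, 5−2=3, 25−24=1, 13−8=5, 10−9=1.

Dirichlet(12, 3, 1, 5, 1)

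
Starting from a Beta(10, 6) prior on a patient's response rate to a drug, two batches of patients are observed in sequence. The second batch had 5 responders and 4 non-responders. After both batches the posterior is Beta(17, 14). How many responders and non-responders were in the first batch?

2 responders and 4 non-responders

Sequential conjugate updates are equivalent to a single update on the pooled data, so total successes = posterior α − prior α and total failures = posterior β − prior β.
Total across both batches: 17−10=7 responders, 14−6=8 non-responders.
Subtract the second batch: 7−5=2 responders and 8−4=4 non-responders.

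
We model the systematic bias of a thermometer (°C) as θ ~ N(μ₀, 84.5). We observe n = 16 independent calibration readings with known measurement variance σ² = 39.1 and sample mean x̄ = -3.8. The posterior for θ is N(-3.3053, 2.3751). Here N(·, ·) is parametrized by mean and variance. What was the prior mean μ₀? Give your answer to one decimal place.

μ₀ = 13.8

The posterior mean is a precision-weighted average: μ_n = (τ₀μ₀ + τ_data·x̄)/(τ₀+τ_data), with τ₀=1/σ₀² and τ_data=n/σ².
Here τ₀ = 1/84.5 = 0.011834 and τ_data = 16/39.1 = 0.409207, so τ_n = 0.421041.
Rearranging for μ₀: μ₀ = (μ_n·τ_n − τ_data·x̄)/τ₀ = (-3.3053·0.421041 − 0.409207·-3.8) / 0.011834 = 0.163320/0.011834 ≈ 13.8.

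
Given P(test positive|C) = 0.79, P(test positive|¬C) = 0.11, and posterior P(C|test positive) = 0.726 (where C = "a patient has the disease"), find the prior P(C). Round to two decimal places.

Bayes' rule in odds form gives O(C|E) = O(C)·[P(E|C)/P(E|¬C)], hence O(C) = O(C|E)/LR.
Posterior odds = 0.726/(1−0.726) = 2.6496. LR = 0.79/0.11 = 7.1818.
Prior odds = 2.6496/7.1818 = 0.3689, so P(C) = 0.3689/(1+0.3689) ≈ 0.27.

P(C) = 0.27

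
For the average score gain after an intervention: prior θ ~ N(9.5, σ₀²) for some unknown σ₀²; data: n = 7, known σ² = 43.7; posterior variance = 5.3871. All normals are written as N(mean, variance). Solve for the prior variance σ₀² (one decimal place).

σ₀² = 39.3

Posterior precision equals prior precision plus data precision: 1/σ_n² = 1/σ₀² + n/σ².
So 1/σ₀² = 1/5.3871 − 7/43.7 = 0.185629 − 0.160183 = 0.025446.
Hence σ₀² = 1/0.025446 ≈ 39.3.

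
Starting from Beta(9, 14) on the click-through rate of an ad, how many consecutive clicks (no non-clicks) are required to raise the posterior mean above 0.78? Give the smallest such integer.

After k clicks and 0 non-clicks the posterior is Beta(9+k, 14), with mean (9+k)/(9+14+k).
Set (9+k)/(23+k) > 0.78 and solve: k > (0.78·23 − 9)/(1 − 0.78) = 40.636.
The smallest integer exceeding 40.636 is 41.

k = 41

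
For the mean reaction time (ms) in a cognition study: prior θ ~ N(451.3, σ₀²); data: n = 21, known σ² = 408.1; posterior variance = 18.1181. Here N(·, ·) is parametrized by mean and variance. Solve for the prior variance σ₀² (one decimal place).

Posterior precision equals prior precision plus data precision: 1/σ_n² = 1/σ₀² + n/σ².
So 1/σ₀² = 1/18.1181 − 21/408.1 = 0.055193 − 0.051458 = 0.003735.
Hence σ₀² = 1/0.003735 ≈ 267.7.

σ₀² = 267.7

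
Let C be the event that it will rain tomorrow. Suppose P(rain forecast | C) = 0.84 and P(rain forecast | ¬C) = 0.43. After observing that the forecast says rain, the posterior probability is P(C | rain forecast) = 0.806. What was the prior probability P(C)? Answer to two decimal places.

Bayes' rule in odds form gives O(C|E) = O(C)·[P(E|C)/P(E|¬C)], hence O(C) = O(C|E)/LR.
Posterior odds = 0.806/(1−0.806) = 4.1546. LR = 0.84/0.43 = 1.9535.
Prior odds = 4.1546/1.9535 = 2.1267, so P(C) = 2.1267/(1+2.1267) ≈ 0.68.

P(C) = 0.68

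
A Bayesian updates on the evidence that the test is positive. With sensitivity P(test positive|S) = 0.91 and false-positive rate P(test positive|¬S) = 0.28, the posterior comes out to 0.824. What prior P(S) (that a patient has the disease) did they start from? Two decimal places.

P(S) = 0.59

In odds form, posterior odds = prior odds × likelihood ratio, so prior odds = posterior odds ÷ LR.
Posterior odds = 0.824/(1−0.824) = 4.6818. LR = 0.91/0.28 = 3.2500.
Prior odds = 4.6818/3.2500 = 1.4406, so P(S) = 1.4406/(1+1.4406) ≈ 0.59.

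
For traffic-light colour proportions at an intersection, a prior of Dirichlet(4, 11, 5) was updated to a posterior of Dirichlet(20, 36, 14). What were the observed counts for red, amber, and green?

For a Dirichlet(α) prior with multinomial counts c, the posterior is Dirichlet(α + c) componentwise.
Counts are posterior − prior componentwise: 20−4=16, 36−11=25, 14−5=9.

counts (16, 25, 9)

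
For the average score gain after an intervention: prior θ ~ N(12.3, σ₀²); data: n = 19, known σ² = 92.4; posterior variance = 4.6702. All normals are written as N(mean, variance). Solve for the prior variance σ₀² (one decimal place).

For the Normal–Normal model with known σ², precisions add: τ_n = τ₀ + n/σ².
So 1/σ₀² = 1/4.6702 − 19/92.4 = 0.214124 − 0.205628 = 0.008496.
Hence σ₀² = 1/0.008496 ≈ 117.7.

σ₀² = 117.7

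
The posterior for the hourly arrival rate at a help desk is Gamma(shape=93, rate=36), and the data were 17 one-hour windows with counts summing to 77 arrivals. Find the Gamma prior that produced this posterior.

Gamma(shape=16, rate=19)

A Gamma(α, β) prior (rate parametrization) on a Poisson rate with n observations summing to S gives posterior Gamma(α+S, β+n).
So α = 93 − 77 = 16 and β = 36 − 17 = 19.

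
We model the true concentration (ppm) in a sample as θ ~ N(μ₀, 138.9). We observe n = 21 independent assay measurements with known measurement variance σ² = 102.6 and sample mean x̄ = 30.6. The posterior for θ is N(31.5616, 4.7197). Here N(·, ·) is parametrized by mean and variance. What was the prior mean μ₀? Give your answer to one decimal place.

μ₀ = 58.9

With known observation variance, the Normal–Normal posterior has precision τ_n = τ₀ + n/σ² and mean μ_n = (τ₀μ₀ + (n/σ²)x̄)/τ_n.
Here τ₀ = 1/138.9 = 0.007199 and τ_data = 21/102.6 = 0.204678, so τ_n = 0.211877.
Rearranging for μ₀: μ₀ = (μ_n·τ_n − τ_data·x̄)/τ₀ = (31.5616·0.211877 − 0.204678·30.6) / 0.007199 = 0.424030/0.007199 ≈ 58.9.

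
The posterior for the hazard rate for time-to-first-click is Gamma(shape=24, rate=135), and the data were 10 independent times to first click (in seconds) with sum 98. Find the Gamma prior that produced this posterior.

For an exponential likelihood with a Gamma(α, β) prior on the rate, n observations with total T give posterior Gamma(α+n, β+T).
So α = 24 − 10 = 14 and β = 135 − 98 = 37.

Gamma(shape=14, rate=37)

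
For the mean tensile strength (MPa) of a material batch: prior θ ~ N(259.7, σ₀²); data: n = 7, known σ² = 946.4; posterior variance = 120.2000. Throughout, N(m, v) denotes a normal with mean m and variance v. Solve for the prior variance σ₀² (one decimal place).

For the Normal–Normal model with known σ², precisions add: τ_n = τ₀ + n/σ².
So 1/σ₀² = 1/120.2000 − 7/946.4 = 0.008319 − 0.007396 = 0.000923.
Hence σ₀² = 1/0.000923 ≈ 1083.4.

σ₀² = 1083.4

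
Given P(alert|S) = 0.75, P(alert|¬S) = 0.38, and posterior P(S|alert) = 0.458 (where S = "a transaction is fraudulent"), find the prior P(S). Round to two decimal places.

Bayes' rule in odds form gives O(S|E) = O(S)·[P(E|S)/P(E|¬S)], hence O(S) = O(S|E)/LR.
Posterior odds = 0.458/(1−0.458) = 0.8450. LR = 0.75/0.38 = 1.9737.
Prior odds = 0.8450/1.9737 = 0.4281, so P(S) = 0.4281/(1+0.4281) ≈ 0.30.

P(S) = 0.30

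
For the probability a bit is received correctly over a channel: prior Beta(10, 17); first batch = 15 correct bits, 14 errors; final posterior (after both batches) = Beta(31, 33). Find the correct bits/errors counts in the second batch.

6 correct bits and 2 errors

Because Beta–binomial updating is additive in the counts, the combined data contributed (α_post−α_prior, β_post−β_prior) successes and failures.
Total across both batches: 31−10=21 correct bits, 33−17=16 errors.
Subtract the first batch: 21−15=6 correct bits and 16−14=2 errors.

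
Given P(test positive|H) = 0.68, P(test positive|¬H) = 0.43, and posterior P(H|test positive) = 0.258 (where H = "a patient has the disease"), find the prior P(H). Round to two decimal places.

P(H) = 0.18

Bayes' rule in odds form gives O(H|E) = O(H)·[P(E|H)/P(E|¬H)], hence O(H) = O(H|E)/LR.
Posterior odds = 0.258/(1−0.258) = 0.3477. LR = 0.68/0.43 = 1.5814.
Prior odds = 0.3477/1.5814 = 0.2199, so P(H) = 0.2199/(1+0.2199) ≈ 0.18.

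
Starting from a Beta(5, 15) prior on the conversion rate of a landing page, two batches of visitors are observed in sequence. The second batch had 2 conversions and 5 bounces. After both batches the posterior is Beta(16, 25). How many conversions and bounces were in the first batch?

9 conversions and 5 bounces

Sequential conjugate updates are equivalent to a single update on the pooled data, so total successes = posterior α − prior α and total failures = posterior β − prior β.
Total across both batches: 16−5=11 conversions, 25−15=10 bounces.
Subtract the second batch: 11−2=9 conversions and 10−5=5 bounces.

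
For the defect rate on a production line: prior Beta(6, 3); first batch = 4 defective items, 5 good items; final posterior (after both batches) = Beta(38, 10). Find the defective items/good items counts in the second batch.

28 defective items and 2 good items

Sequential conjugate updates are equivalent to a single update on the pooled data, so total successes = posterior α − prior α and total failures = posterior β − prior β.
Total across both batches: 38−6=32 defective items, 10−3=7 good items.
Subtract the first batch: 32−4=28 defective items and 7−5=2 good items.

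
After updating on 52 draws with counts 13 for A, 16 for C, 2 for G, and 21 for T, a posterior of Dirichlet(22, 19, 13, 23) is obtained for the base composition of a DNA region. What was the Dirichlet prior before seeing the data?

Dirichlet(9, 3, 11, 2)

For a Dirichlet(α) prior with multinomial counts c, the posterior is Dirichlet(α + c) componentwise.
Subtract each count from the matching posterior parameter: 22−13=9, 19−16=3, 13−2=11, 23−21=2.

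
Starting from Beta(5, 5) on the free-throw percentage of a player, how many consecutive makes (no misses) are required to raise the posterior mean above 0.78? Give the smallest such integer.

After k makes and 0 misses the posterior is Beta(5+k, 5), with mean (5+k)/(5+5+k).
Set (5+k)/(10+k) > 0.78 and solve: k > (0.78·10 − 5)/(1 − 0.78) = 12.727.
The smallest integer exceeding 12.727 is 13.

k = 13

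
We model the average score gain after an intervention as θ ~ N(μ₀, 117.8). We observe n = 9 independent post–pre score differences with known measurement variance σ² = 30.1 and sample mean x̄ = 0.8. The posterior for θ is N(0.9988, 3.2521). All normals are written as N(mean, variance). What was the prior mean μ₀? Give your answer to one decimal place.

With known observation variance, the Normal–Normal posterior has precision τ_n = τ₀ + n/σ² and mean μ_n = (τ₀μ₀ + (n/σ²)x̄)/τ_n.
Here τ₀ = 1/117.8 = 0.008489 and τ_data = 9/30.1 = 0.299003, so τ_n = 0.307492.
Rearranging for μ₀: μ₀ = (μ_n·τ_n − τ_data·x̄)/τ₀ = (0.9988·0.307492 − 0.299003·0.8) / 0.008489 = 0.067921/0.008489 ≈ 8.0.

μ₀ = 8.0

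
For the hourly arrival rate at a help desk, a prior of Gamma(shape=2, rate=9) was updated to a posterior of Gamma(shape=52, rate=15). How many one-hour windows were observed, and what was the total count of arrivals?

n = 6 one-hour windows with total 50 arrivals

A Gamma(α, β) prior (rate parametrization) on a Poisson rate with n observations summing to S gives posterior Gamma(α+S, β+n).
Matching: Σxᵢ = 52 − 2 = 50 and n = 15 − 9 = 6.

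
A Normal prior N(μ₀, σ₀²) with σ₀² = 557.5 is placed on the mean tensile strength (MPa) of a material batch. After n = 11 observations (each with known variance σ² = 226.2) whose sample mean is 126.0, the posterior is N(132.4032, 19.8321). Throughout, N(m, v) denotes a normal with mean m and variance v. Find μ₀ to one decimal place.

The posterior mean is a precision-weighted average: μ_n = (τ₀μ₀ + τ_data·x̄)/(τ₀+τ_data), with τ₀=1/σ₀² and τ_data=n/σ².
Here τ₀ = 1/557.5 = 0.001794 and τ_data = 11/226.2 = 0.048630, so τ_n = 0.050424.
Rearranging for μ₀: μ₀ = (μ_n·τ_n − τ_data·x̄)/τ₀ = (132.4032·0.050424 − 0.048630·126.0) / 0.001794 = 0.548919/0.001794 ≈ 306.0.

μ₀ = 306.0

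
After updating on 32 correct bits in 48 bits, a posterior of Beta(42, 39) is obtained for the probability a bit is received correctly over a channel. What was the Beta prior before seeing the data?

Beta(10, 23)

A Beta(a, b) prior with s successes and f failures in binomial data gives a Beta(a+s, b+f) posterior.
Subtract the data counts: 42−32=10, 39−16=23.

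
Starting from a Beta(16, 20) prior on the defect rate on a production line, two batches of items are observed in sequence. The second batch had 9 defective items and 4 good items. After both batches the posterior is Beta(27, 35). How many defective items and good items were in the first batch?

Because Beta–binomial updating is additive in the counts, the combined data contributed (α_post−α_prior, β_post−β_prior) successes and failures.
Total across both batches: 27−16=11 defective items, 35−20=15 good items.
Subtract the second batch: 11−9=2 defective items and 15−4=11 good items.

2 defective items and 11 good items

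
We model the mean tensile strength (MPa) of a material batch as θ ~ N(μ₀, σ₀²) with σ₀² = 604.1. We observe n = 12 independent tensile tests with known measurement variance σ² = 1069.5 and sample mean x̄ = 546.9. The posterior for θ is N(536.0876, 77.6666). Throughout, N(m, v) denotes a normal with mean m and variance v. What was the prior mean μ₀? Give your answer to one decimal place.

μ₀ = 462.8

With known observation variance, the Normal–Normal posterior has precision τ_n = τ₀ + n/σ² and mean μ_n = (τ₀μ₀ + (n/σ²)x̄)/τ_n.
Here τ₀ = 1/604.1 = 0.001655 and τ_data = 12/1069.5 = 0.011220, so τ_n = 0.012875.
Rearranging for μ₀: μ₀ = (μ_n·τ_n − τ_data·x̄)/τ₀ = (536.0876·0.012875 − 0.011220·546.9) / 0.001655 = 0.765910/0.001655 ≈ 462.8.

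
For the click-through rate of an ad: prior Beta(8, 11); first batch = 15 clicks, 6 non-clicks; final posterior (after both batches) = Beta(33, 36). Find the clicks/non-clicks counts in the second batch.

10 clicks and 19 non-clicks

Sequential conjugate updates are equivalent to a single update on the pooled data, so total successes = posterior α − prior α and total failures = posterior β − prior β.
Total across both batches: 33−8=25 clicks, 36−11=25 non-clicks.
Subtract the first batch: 25−15=10 clicks and 25−6=19 non-clicks.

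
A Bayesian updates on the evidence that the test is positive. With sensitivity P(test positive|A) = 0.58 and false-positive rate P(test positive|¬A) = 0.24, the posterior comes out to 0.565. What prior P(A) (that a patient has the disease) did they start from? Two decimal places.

Bayes' rule in odds form gives O(A|E) = O(A)·[P(E|A)/P(E|¬A)], hence O(A) = O(A|E)/LR.
Posterior odds = 0.565/(1−0.565) = 1.2989. LR = 0.58/0.24 = 2.4167.
Prior odds = 1.2989/2.4167 = 0.5375, so P(A) = 0.5375/(1+0.5375) ≈ 0.35.

P(A) = 0.35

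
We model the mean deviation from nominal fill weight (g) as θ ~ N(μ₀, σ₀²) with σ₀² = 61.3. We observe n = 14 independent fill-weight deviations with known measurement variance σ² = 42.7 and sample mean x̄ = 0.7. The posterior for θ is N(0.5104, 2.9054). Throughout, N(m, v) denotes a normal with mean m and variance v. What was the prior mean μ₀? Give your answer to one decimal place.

μ₀ = -3.3

The posterior mean is a precision-weighted average: μ_n = (τ₀μ₀ + τ_data·x̄)/(τ₀+τ_data), with τ₀=1/σ₀² and τ_data=n/σ².
Here τ₀ = 1/61.3 = 0.016313 and τ_data = 14/42.7 = 0.327869, so τ_n = 0.344182.
Rearranging for μ₀: μ₀ = (μ_n·τ_n − τ_data·x̄)/τ₀ = (0.5104·0.344182 − 0.327869·0.7) / 0.016313 = -0.053838/0.016313 ≈ -3.3.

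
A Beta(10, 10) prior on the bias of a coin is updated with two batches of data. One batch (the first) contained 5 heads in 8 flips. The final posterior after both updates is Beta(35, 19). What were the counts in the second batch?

Because Beta–binomial updating is additive in the counts, the combined data contributed (α_post−α_prior, β_post−β_prior) successes and failures.
Total across both batches: 35−10=25 heads, 19−10=9 tails.
Subtract the first batch: 25−5=20 heads and 9−3=6 tails.

20 heads and 6 tails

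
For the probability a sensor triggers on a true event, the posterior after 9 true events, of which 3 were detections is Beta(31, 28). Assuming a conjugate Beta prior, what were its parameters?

Under Beta–binomial conjugacy the posterior parameters are (a+s, b+f).
Subtract the data counts: 31−3=28, 28−6=22.

Beta(28, 22)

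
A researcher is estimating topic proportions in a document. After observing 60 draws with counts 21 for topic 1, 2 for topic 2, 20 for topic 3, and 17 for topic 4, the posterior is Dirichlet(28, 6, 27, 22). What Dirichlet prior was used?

For a Dirichlet(α) prior with multinomial counts c, the posterior is Dirichlet(α + c) componentwise.
Subtract each count from the matching posterior parameter: 28−21=7, 6−2=4, 27−20=7, 22−17=5.

Dirichlet(7, 4, 7, 5)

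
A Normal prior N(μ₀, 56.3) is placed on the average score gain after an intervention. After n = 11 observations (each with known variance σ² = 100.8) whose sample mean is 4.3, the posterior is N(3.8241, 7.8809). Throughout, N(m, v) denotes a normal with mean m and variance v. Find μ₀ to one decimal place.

With known observation variance, the Normal–Normal posterior has precision τ_n = τ₀ + n/σ² and mean μ_n = (τ₀μ₀ + (n/σ²)x̄)/τ_n.
Here τ₀ = 1/56.3 = 0.017762 and τ_data = 11/100.8 = 0.109127, so τ_n = 0.126889.
Rearranging for μ₀: μ₀ = (μ_n·τ_n − τ_data·x̄)/τ₀ = (3.8241·0.126889 − 0.109127·4.3) / 0.017762 = 0.015990/0.017762 ≈ 0.9.

μ₀ = 0.9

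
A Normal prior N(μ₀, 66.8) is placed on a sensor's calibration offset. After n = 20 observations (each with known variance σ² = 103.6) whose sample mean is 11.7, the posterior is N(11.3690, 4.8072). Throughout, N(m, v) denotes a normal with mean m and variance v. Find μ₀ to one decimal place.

μ₀ = 7.1

The posterior mean is a precision-weighted average: μ_n = (τ₀μ₀ + τ_data·x̄)/(τ₀+τ_data), with τ₀=1/σ₀² and τ_data=n/σ².
Here τ₀ = 1/66.8 = 0.014970 and τ_data = 20/103.6 = 0.193050, so τ_n = 0.208020.
Rearranging for μ₀: μ₀ = (μ_n·τ_n − τ_data·x̄)/τ₀ = (11.3690·0.208020 − 0.193050·11.7) / 0.014970 = 0.106294/0.014970 ≈ 7.1.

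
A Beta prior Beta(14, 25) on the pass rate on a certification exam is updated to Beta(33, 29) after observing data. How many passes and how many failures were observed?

19 passes and 4 failures

Under Beta–binomial conjugacy the posterior parameters are (a+s, b+f).
Match parameters: s=33−14=19, f=29−25=4.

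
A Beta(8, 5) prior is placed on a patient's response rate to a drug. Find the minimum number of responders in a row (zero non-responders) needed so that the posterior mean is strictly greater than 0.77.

k = 9

After k responders and 0 non-responders the posterior is Beta(8+k, 5), with mean (8+k)/(8+5+k).
Set (8+k)/(13+k) > 0.77 and solve: k > (0.77·13 − 8)/(1 − 0.77) = 8.739.
The smallest integer exceeding 8.739 is 9, and checking k=9: (17)/(22) = 0.7727 > 0.77.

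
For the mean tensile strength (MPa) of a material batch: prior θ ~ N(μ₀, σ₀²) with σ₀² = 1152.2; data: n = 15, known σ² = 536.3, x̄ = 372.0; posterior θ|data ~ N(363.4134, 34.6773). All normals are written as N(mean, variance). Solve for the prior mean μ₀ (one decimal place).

The posterior mean is a precision-weighted average: μ_n = (τ₀μ₀ + τ_data·x̄)/(τ₀+τ_data), with τ₀=1/σ₀² and τ_data=n/σ².
Here τ₀ = 1/1152.2 = 0.000868 and τ_data = 15/536.3 = 0.027969, so τ_n = 0.028837.
Rearranging for μ₀: μ₀ = (μ_n·τ_n − τ_data·x̄)/τ₀ = (363.4134·0.028837 − 0.027969·372.0) / 0.000868 = 0.075284/0.000868 ≈ 86.7.

μ₀ = 86.7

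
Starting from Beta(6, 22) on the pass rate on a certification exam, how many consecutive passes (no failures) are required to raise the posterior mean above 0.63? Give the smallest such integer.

k = 32

After k passes and 0 failures the posterior is Beta(6+k, 22), with mean (6+k)/(6+22+k).
Set (6+k)/(28+k) > 0.63 and solve: k > (0.63·28 − 6)/(1 − 0.63) = 31.459.
The smallest integer exceeding 31.459 is 32, and checking k=32: (38)/(60) = 0.6333 > 0.63.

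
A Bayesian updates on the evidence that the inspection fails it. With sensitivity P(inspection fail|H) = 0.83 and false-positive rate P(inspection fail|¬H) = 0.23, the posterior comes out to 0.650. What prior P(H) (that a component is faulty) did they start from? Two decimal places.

P(H) = 0.34

Bayes' rule in odds form gives O(H|E) = O(H)·[P(E|H)/P(E|¬H)], hence O(H) = O(H|E)/LR.
Posterior odds = 0.650/(1−0.650) = 1.8571. LR = 0.83/0.23 = 3.6087.
Prior odds = 1.8571/3.6087 = 0.5146, so P(H) = 0.5146/(1+0.5146) ≈ 0.34.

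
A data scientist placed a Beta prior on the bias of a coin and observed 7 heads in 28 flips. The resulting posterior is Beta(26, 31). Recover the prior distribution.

A Beta(α, β) prior with s successes and f failures in binomial data gives a Beta(α+s, β+f) posterior.
Subtract the data counts: 26−7=19, 31−21=10.

Beta(19, 10)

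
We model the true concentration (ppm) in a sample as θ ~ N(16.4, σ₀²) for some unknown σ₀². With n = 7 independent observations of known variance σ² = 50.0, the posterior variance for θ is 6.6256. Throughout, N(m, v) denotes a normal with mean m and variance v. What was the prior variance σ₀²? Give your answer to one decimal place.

σ₀² = 91.5

Posterior precision equals prior precision plus data precision: 1/σ_n² = 1/σ₀² + n/σ².
So 1/σ₀² = 1/6.6256 − 7/50.0 = 0.150930 − 0.140000 = 0.010930.
Hence σ₀² = 1/0.010930 ≈ 91.5.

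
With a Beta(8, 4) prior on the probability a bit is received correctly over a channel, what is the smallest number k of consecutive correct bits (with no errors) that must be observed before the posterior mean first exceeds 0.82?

k = 11

After k correct bits and 0 errors the posterior is Beta(8+k, 4), with mean (8+k)/(8+4+k).
Set (8+k)/(12+k) > 0.82 and solve: k > (0.82·12 − 8)/(1 − 0.82) = 10.222.
The smallest integer exceeding 10.222 is 11.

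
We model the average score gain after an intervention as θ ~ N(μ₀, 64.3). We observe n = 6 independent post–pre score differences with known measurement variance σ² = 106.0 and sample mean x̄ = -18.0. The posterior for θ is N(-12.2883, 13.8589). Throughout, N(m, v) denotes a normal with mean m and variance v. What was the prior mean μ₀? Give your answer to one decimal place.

μ₀ = 8.5

The posterior mean is a precision-weighted average: μ_n = (τ₀μ₀ + τ_data·x̄)/(τ₀+τ_data), with τ₀=1/σ₀² and τ_data=n/σ².
Here τ₀ = 1/64.3 = 0.015552 and τ_data = 6/106.0 = 0.056604, so τ_n = 0.072156.
Rearranging for μ₀: μ₀ = (μ_n·τ_n − τ_data·x̄)/τ₀ = (-12.2883·0.072156 − 0.056604·-18.0) / 0.015552 = 0.132197/0.015552 ≈ 8.5.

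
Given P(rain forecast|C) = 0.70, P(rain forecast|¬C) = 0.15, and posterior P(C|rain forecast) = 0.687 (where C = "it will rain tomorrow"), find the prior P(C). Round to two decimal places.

P(C) = 0.32

Bayes' rule in odds form gives O(C|E) = O(C)·[P(E|C)/P(E|¬C)], hence O(C) = O(C|E)/LR.
Posterior odds = 0.687/(1−0.687) = 2.1949. LR = 0.70/0.15 = 4.6667.
Prior odds = 2.1949/4.6667 = 0.4703, so P(C) = 0.4703/(1+0.4703) ≈ 0.32.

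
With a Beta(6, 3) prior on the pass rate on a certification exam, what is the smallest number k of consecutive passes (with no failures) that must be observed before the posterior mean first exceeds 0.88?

k = 17

After k passes and 0 failures the posterior is Beta(6+k, 3), with mean (6+k)/(6+3+k).
Set (6+k)/(9+k) > 0.88 and solve: k > (0.88·9 − 6)/(1 − 0.88) = 16.000.
The smallest integer exceeding 16.000 is 17, and checking k=17: (23)/(26) = 0.8846 > 0.88.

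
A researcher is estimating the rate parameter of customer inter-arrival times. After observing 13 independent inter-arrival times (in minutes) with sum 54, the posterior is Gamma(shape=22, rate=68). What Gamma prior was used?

Gamma(shape=9, rate=14)

Gamma–exponential conjugacy: posterior shape = α + n, posterior rate = β + Σtᵢ.
So α = 22 − 13 = 9 and β = 68 − 54 = 14.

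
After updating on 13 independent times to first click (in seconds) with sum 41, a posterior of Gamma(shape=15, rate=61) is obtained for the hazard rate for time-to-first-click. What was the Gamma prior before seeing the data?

For an exponential likelihood with a Gamma(α, β) prior on the rate, n observations with total T give posterior Gamma(α+n, β+T).
So α = 15 − 13 = 2 and β = 61 − 41 = 20.

Gamma(shape=2, rate=20)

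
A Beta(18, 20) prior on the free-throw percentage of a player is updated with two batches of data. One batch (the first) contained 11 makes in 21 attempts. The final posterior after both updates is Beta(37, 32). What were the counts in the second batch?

8 makes and 2 misses

Sequential conjugate updates are equivalent to a single update on the pooled data, so total successes = posterior α − prior α and total failures = posterior β − prior β.
Total across both batches: 37−18=19 makes, 32−20=12 misses.
Subtract the first batch: 19−11=8 makes and 12−10=2 misses.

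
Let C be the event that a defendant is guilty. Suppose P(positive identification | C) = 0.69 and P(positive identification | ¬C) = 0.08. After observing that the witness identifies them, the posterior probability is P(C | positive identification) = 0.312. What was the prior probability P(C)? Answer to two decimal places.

Bayes' rule in odds form gives O(C|E) = O(C)·[P(E|C)/P(E|¬C)], hence O(C) = O(C|E)/LR.
Posterior odds = 0.312/(1−0.312) = 0.4535. LR = 0.69/0.08 = 8.6250.
Prior odds = 0.4535/8.6250 = 0.0526, so P(C) = 0.0526/(1+0.0526) ≈ 0.05.

P(C) = 0.05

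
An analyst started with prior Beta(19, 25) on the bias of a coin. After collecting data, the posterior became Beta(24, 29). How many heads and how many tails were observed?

A Beta(α, β) prior with s successes and f failures in binomial data gives a Beta(α+s, β+f) posterior.
So s = 24 − 19 = 5 and f = 29 − 25 = 4.

5 heads and 4 tails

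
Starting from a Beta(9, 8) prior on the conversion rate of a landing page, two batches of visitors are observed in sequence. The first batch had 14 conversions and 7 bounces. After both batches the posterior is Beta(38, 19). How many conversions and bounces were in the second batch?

Sequential conjugate updates are equivalent to a single update on the pooled data, so total successes = posterior α − prior α and total failures = posterior β − prior β.
Total across both batches: 38−9=29 conversions, 19−8=11 bounces.
Subtract the first batch: 29−14=15 conversions and 11−7=4 bounces.

15 conversions and 4 bounces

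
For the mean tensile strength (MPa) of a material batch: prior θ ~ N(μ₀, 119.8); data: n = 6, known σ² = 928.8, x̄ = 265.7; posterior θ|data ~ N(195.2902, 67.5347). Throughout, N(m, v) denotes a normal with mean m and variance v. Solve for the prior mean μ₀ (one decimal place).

μ₀ = 140.8

With known observation variance, the Normal–Normal posterior has precision τ_n = τ₀ + n/σ² and mean μ_n = (τ₀μ₀ + (n/σ²)x̄)/τ_n.
Here τ₀ = 1/119.8 = 0.008347 and τ_data = 6/928.8 = 0.006460, so τ_n = 0.014807.
Rearranging for μ₀: μ₀ = (μ_n·τ_n − τ_data·x̄)/τ₀ = (195.2902·0.014807 − 0.006460·265.7) / 0.008347 = 1.175240/0.008347 ≈ 140.8.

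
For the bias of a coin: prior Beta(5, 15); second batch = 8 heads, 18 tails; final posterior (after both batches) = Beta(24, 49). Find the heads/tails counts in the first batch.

Sequential conjugate updates are equivalent to a single update on the pooled data, so total successes = posterior α − prior α and total failures = posterior β − prior β.
Total across both batches: 24−5=19 heads, 49−15=34 tails.
Subtract the second batch: 19−8=11 heads and 34−18=16 tails.

11 heads and 16 tails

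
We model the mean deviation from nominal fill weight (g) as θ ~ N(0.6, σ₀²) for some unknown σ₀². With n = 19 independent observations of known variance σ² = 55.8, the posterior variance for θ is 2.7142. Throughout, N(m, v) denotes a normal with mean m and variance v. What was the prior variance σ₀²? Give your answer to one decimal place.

Posterior precision equals prior precision plus data precision: 1/σ_n² = 1/σ₀² + n/σ².
So 1/σ₀² = 1/2.7142 − 19/55.8 = 0.368433 − 0.340502 = 0.027931.
Hence σ₀² = 1/0.027931 ≈ 35.8.

σ₀² = 35.8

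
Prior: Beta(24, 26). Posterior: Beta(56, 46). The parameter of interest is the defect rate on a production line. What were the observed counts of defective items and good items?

32 defective items and 20 good items

A Beta(a, b) prior with s successes and f failures in binomial data gives a Beta(a+s, b+f) posterior.
So s = 56 − 24 = 32 and f = 46 − 26 = 20.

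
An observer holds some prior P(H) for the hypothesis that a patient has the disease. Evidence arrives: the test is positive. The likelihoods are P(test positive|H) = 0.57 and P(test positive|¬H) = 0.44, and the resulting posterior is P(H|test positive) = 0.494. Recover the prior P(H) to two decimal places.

P(H) = 0.43

In odds form, posterior odds = prior odds × likelihood ratio, so prior odds = posterior odds ÷ LR.
Posterior odds = 0.494/(1−0.494) = 0.9763. LR = 0.57/0.44 = 1.2955.
Prior odds = 0.9763/1.2955 = 0.7536, so P(H) = 0.7536/(1+0.7536) ≈ 0.43.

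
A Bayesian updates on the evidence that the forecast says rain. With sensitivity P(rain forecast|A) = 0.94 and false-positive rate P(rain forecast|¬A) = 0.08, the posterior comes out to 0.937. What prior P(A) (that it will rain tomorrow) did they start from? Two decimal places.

P(A) = 0.56

Bayes' rule in odds form gives O(A|E) = O(A)·[P(E|A)/P(E|¬A)], hence O(A) = O(A|E)/LR.
Posterior odds = 0.937/(1−0.937) = 14.8730. LR = 0.94/0.08 = 11.7500.
Prior odds = 14.8730/11.7500 = 1.2658, so P(A) = 1.2658/(1+1.2658) ≈ 0.56.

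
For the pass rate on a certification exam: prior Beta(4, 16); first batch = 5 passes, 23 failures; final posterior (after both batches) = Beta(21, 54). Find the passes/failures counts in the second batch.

12 passes and 15 failures

Because Beta–binomial updating is additive in the counts, the combined data contributed (α_post−α_prior, β_post−β_prior) successes and failures.
Total across both batches: 21−4=17 passes, 54−16=38 failures.
Subtract the first batch: 17−5=12 passes and 38−23=15 failures.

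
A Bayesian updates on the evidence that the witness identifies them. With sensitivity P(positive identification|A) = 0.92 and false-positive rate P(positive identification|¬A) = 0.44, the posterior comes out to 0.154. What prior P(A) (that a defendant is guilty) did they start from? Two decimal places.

In odds form, posterior odds = prior odds × likelihood ratio, so prior odds = posterior odds ÷ LR.
Posterior odds = 0.154/(1−0.154) = 0.1820. LR = 0.92/0.44 = 2.0909.
Prior odds = 0.1820/2.0909 = 0.0870, so P(A) = 0.0870/(1+0.0870) ≈ 0.08.

P(A) = 0.08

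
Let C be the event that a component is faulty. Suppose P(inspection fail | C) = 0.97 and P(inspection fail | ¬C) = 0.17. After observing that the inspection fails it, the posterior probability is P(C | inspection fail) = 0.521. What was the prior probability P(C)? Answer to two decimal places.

P(C) = 0.16

In odds form, posterior odds = prior odds × likelihood ratio, so prior odds = posterior odds ÷ LR.
Posterior odds = 0.521/(1−0.521) = 1.0877. LR = 0.97/0.17 = 5.7059.
Prior odds = 1.0877/5.7059 = 0.1906, so P(C) = 0.1906/(1+0.1906) ≈ 0.16.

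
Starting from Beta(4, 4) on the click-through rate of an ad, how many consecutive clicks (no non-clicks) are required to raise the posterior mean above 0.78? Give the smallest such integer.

After k clicks and 0 non-clicks the posterior is Beta(4+k, 4), with mean (4+k)/(4+4+k).
Set (4+k)/(8+k) > 0.78 and solve: k > (0.78·8 − 4)/(1 − 0.78) = 10.182.
The smallest integer exceeding 10.182 is 11.

k = 11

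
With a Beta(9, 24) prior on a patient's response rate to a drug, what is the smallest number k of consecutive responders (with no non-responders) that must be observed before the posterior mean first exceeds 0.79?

k = 82

After k responders and 0 non-responders the posterior is Beta(9+k, 24), with mean (9+k)/(9+24+k).
Set (9+k)/(33+k) > 0.79 and solve: k > (0.79·33 − 9)/(1 − 0.79) = 81.286.
The smallest integer exceeding 81.286 is 82.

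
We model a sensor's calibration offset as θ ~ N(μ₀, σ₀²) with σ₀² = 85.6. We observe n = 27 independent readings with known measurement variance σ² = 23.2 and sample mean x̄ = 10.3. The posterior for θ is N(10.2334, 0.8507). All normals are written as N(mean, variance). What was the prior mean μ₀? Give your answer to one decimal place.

With known observation variance, the Normal–Normal posterior has precision τ_n = τ₀ + n/σ² and mean μ_n = (τ₀μ₀ + (n/σ²)x̄)/τ_n.
Here τ₀ = 1/85.6 = 0.011682 and τ_data = 27/23.2 = 1.163793, so τ_n = 1.175475.
Rearranging for μ₀: μ₀ = (μ_n·τ_n − τ_data·x̄)/τ₀ = (10.2334·1.175475 − 1.163793·10.3) / 0.011682 = 0.042038/0.011682 ≈ 3.6.

μ₀ = 3.6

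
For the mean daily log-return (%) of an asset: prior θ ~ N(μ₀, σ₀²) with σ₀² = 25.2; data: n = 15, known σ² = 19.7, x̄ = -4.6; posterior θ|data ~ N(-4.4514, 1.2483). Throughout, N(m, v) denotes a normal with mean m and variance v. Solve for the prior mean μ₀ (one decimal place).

With known observation variance, the Normal–Normal posterior has precision τ_n = τ₀ + n/σ² and mean μ_n = (τ₀μ₀ + (n/σ²)x̄)/τ_n.
Here τ₀ = 1/25.2 = 0.039683 and τ_data = 15/19.7 = 0.761421, so τ_n = 0.801104.
Rearranging for μ₀: μ₀ = (μ_n·τ_n − τ_data·x̄)/τ₀ = (-4.4514·0.801104 − 0.761421·-4.6) / 0.039683 = -0.063498/0.039683 ≈ -1.6.

μ₀ = -1.6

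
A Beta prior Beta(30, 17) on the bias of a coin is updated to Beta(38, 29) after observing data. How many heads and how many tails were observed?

Beta is conjugate to the binomial likelihood: posterior = Beta(a+s, b+f).
So s = 38 − 30 = 8 and f = 29 − 17 = 12.

8 heads and 12 tails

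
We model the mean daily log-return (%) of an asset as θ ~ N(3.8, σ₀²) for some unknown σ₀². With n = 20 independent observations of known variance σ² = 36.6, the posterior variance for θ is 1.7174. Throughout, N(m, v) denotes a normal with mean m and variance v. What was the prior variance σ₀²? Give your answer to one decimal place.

σ₀² = 27.9

For the Normal–Normal model with known σ², precisions add: τ_n = τ₀ + n/σ².
So 1/σ₀² = 1/1.7174 − 20/36.6 = 0.582276 − 0.546448 = 0.035828.
Hence σ₀² = 1/0.035828 ≈ 27.9.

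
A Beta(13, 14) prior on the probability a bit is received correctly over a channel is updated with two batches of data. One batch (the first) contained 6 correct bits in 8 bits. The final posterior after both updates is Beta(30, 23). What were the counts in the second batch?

Because Beta–binomial updating is additive in the counts, the combined data contributed (α_post−α_prior, β_post−β_prior) successes and failures.
Total across both batches: 30−13=17 correct bits, 23−14=9 errors.
Subtract the first batch: 17−6=11 correct bits and 9−2=7 errors.

11 correct bits and 7 errors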